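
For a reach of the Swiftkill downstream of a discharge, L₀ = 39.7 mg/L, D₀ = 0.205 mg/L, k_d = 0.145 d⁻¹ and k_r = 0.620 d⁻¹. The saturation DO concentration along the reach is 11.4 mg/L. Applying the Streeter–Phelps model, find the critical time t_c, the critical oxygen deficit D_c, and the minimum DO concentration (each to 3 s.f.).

t_c ≈ 3.02 d; D_c ≈ 5.99 mg/L; min DO ≈ 5.41 mg/L

t_c = [1/(k_r−k_d)] ln[(k_r/k_d)(1 − D₀(k_r−k_d)/(k_d L₀))]
= [1/(0.620−0.145)] ln[(0.620/0.145)(1 − 0.205×0.4750/(0.145×39.7))]
= (1/0.4750) ln[4.276 × 0.9831] = 2.105 × ln(4.204) = 2.105 × 1.436 = 3.023 d.
L(t_c) = L₀ e^(−k_d t_c) = 39.7 × 0.6451 = 25.61 mg/L, and at the critical point k_r D_c = k_d L, so D_c = (0.145/0.620) × 25.61 = 5.990 mg/L.
Minimum DO = C_s − D_c = 11.4 − 5.990 = 5.410 mg/L.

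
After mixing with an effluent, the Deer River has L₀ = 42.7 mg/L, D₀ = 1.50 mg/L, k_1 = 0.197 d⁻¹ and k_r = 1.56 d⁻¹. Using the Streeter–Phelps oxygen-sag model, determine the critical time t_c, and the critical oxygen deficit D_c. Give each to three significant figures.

With k_r/k_1 = 7.919 and 1 − D₀(k_r−k_1)/(k_1 L₀) = 0.7570,
t_c = ln(7.919 × 0.7570) / (1.56 − 0.197) = ln(5.994) / 1.363 = 1.791/1.363 = 1.314 d.
L(t_c) = L₀ e^(−k_1 t_c) = 42.7 × 0.7720 = 32.96 mg/L, and at the critical point k_r D_c = k_1 L, so D_c = (0.197/1.56) × 32.96 = 4.163 mg/L.

t_c ≈ 1.31 d; D_c ≈ 4.16 mg/L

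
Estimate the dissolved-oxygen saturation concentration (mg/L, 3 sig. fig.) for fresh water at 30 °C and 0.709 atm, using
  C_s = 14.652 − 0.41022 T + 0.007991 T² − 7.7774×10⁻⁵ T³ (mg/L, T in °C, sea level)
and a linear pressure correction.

At sea level: C_s = 14.652 − 0.41022×30 + 0.007991×30² − 7.7774×10⁻⁵×30³ = 7.437 mg/L.
Pressure correction: C_s' = 7.437 × 0.709 = 5.273 mg/L.

C_s ≈ 5.27 mg/L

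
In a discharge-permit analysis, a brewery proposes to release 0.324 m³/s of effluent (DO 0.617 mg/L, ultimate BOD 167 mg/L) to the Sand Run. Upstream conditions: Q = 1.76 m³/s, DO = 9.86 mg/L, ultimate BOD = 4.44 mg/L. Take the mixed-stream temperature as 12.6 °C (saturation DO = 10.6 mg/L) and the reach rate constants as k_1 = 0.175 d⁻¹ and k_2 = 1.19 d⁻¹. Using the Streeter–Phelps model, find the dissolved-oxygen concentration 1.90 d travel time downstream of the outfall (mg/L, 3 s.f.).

Mixed DO = (1.76×9.86 + 0.324×0.617)/(1.76+0.324) = 17.55/2.084 = 8.423 mg/L.
Mixed L₀ = (1.76×4.44 + 0.324×167)/(2.084) = 61.92/2.084 = 29.71 mg/L.
Initial deficit D₀ = C_s − DO₀ = 10.6 − 8.423 = 2.177 mg/L.
D(1.90) = [0.175×29.71/(1.19−0.175)](e^(−0.175×1.90) − e^(−1.19×1.90)) + 2.177 e^(−1.19×1.90)
= 5.123 × (0.7171 − 0.1042) + 2.177 × 0.1042 = 3.367 mg/L.
DO = 10.6 − 3.367 = 7.233 mg/L.

DO ≈ 7.23 mg/L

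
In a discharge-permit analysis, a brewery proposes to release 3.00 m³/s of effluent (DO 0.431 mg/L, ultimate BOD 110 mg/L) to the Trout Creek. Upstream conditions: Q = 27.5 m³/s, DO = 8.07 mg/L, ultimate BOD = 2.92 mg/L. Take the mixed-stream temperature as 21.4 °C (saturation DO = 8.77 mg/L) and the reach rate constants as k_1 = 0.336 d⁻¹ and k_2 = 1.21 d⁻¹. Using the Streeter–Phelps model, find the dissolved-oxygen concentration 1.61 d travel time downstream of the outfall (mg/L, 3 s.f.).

DO ≈ 6.29 mg/L

Mixed DO = (27.5×8.07 + 3.00×0.431)/(27.5+3.00) = 223.2/30.50 = 7.319 mg/L.
Mixed L₀ = (27.5×2.92 + 3.00×110)/(30.50) = 410.3/30.50 = 13.45 mg/L.
Initial deficit D₀ = C_s − DO₀ = 8.77 − 7.319 = 1.451 mg/L.
D(1.61) = [0.336×13.45/(1.21−0.336)](e^(−0.336×1.61) − e^(−1.21×1.61)) + 1.451 e^(−1.21×1.61)
= 5.172 × (0.5822 − 0.1425) + 1.451 × 0.1425 = 2.481 mg/L.
DO = 8.77 − 2.481 = 6.289 mg/L.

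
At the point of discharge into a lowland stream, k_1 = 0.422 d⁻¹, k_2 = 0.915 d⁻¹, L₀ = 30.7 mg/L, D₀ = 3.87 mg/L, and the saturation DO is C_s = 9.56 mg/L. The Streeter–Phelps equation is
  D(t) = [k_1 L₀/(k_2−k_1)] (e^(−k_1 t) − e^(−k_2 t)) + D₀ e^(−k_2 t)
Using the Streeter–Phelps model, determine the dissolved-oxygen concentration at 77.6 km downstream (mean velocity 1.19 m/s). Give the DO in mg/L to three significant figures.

DO ≈ 1.68 mg/L

Travel time t = x/v = 77.6 km / (1.19 m/s) = 77600 m / 1.19 m/s = 65210 s = 0.7547 d.
k_1 L₀/(k_2−k_1) = 0.422×30.7/(0.915−0.422) = 12.96/0.4930 = 26.28 mg/L.
e^(−k_1 t) = e^(−0.422×0.7547) = 0.7272; e^(−k_2 t) = e^(−0.915×0.7547) = 0.5013.
D = 26.28 × (0.7272 − 0.5013) + 3.87 × 0.5013 = 5.938 + 1.940 = 7.878 mg/L.
DO = C_s − D = 9.56 − 7.878 = 1.682 mg/L.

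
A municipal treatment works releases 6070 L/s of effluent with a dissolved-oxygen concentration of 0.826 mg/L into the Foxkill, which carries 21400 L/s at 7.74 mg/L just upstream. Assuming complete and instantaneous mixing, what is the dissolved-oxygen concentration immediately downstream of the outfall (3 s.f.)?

Flow-weighted mixing: C = (Q_r C_r + Q_w C_w)/(Q_r + Q_w)
= (21400×7.74 + 6070×0.826)/(21400 + 6070) = 170600/27470 = 6.212 mg/L.

6.21 mg/L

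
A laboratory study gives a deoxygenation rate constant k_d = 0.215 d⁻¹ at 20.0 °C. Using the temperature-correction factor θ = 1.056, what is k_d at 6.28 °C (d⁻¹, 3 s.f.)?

k_d(T₂) = k_d(T₁) · θ^(T₂−T₁) = 0.215 × 1.056^(6.28−20.0)
= 0.215 × 1.056^-13.7 = 0.215 × 0.4735 = 0.1018 d⁻¹.

k_d ≈ 0.102 d⁻¹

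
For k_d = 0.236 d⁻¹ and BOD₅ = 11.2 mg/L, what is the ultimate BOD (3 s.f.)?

BOD₅ = L₀(1 − e^(−5k_d)) ⇒ L₀ = BOD₅ / (1 − e^(−5×0.236))
= 11.2 / (1 − 0.3073) = 11.2 / 0.6927 = 16.17 mg/L.

L₀ ≈ 16.2 mg/L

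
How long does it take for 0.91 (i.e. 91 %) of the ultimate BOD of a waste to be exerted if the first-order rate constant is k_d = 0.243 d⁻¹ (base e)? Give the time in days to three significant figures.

y/L₀ = 1 − e^(−k_d t) = 0.91 ⇒ e^(−k_d t) = 0.0900
t = −ln(0.0900) / 0.243 = 2.408 / 0.243 = 9.909 d.

t ≈ 9.91 d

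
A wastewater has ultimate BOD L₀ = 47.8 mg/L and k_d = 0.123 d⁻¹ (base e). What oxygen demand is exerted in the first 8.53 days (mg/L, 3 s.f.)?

y_t = L₀(1 − e^(−k_d t)) = 47.8 × (1 − e^(−0.123×8.53))
= 47.8 × (1 − 0.3502) = 47.8 × 0.6498 = 31.06 mg/L.

y ≈ 31.1 mg/L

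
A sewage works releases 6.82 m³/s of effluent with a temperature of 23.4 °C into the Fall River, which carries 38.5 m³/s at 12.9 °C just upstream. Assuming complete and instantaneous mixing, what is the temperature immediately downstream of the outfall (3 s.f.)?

Flow-weighted mixing: C = (Q_r C_r + Q_w C_w)/(Q_r + Q_w)
= (38.5×12.9 + 6.82×23.4)/(38.5 + 6.82) = 656.2/45.32 = 14.48 °C.

14.5 °C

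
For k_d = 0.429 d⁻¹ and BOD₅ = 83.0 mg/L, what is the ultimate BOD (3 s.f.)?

L₀ ≈ 94.0 mg/L

BOD₅ = L₀(1 − e^(−5k_d)) ⇒ L₀ = BOD₅ / (1 − e^(−5×0.429))
= 83.0 / (1 − 0.1171) = 83.0 / 0.8829 = 94.00 mg/L.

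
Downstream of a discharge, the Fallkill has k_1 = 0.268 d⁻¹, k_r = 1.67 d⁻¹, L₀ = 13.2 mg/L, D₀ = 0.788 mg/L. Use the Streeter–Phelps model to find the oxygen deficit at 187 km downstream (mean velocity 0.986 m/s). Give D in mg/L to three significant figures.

D ≈ 1.36 mg/L

Travel time t = x/v = 187 km / (0.986 m/s) = 187000 m / 0.986 m/s = 189700 s = 2.195 d.
k_1 L₀/(k_r−k_1) = 0.268×13.2/(1.67−0.268) = 3.538/1.402 = 2.523 mg/L.
e^(−k_1 t) = e^(−0.268×2.195) = 0.5553; e^(−k_r t) = e^(−1.67×2.195) = 0.02558.
D = 2.523 × (0.5553 − 0.02558) + 0.788 × 0.02558 = 1.337 + 0.02016 = 1.357 mg/L.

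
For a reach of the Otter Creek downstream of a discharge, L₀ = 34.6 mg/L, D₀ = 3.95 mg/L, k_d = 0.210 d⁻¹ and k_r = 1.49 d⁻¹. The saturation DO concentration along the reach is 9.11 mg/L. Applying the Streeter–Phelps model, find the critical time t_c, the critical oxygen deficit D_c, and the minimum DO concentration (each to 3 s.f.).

t_c = [1/(k_r−k_d)] ln[(k_r/k_d)(1 − D₀(k_r−k_d)/(k_d L₀))]
= [1/(1.49−0.210)] ln[(1.49/0.210)(1 − 3.95×1.280/(0.210×34.6))]
= (1/1.280) ln[7.095 × 0.3042] = 0.7812 × ln(2.158) = 0.7812 × 0.7692 = 0.6009 d.
L(t_c) = L₀ e^(−k_d t_c) = 34.6 × 0.8814 = 30.50 mg/L, and at the critical point k_r D_c = k_d L, so D_c = (0.210/1.49) × 30.50 = 4.298 mg/L.
Minimum DO = C_s − D_c = 9.11 − 4.298 = 4.812 mg/L.

t_c ≈ 0.601 d; D_c ≈ 4.30 mg/L; min DO ≈ 4.81 mg/L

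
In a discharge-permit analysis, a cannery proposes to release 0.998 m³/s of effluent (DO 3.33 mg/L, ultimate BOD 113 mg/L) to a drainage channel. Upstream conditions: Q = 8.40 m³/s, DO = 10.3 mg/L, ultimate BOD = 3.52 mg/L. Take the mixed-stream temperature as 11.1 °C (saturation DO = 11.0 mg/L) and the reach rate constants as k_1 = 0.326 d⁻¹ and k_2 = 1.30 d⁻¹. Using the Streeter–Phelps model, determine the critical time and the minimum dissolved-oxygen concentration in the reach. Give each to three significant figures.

t_c ≈ 1.08 d; minimum DO ≈ 8.33 mg/L

Mixed DO = (8.40×10.3 + 0.998×3.33)/(8.40+0.998) = 89.84/9.398 = 9.560 mg/L.
Mixed L₀ = (8.40×3.52 + 0.998×113)/(9.398) = 142.3/9.398 = 15.15 mg/L.
Initial deficit D₀ = C_s − DO₀ = 11.0 − 9.560 = 1.440 mg/L.
t_c = (1/0.9740) ln[(1.30/0.326)(1 − 1.440×0.9740/(0.326×15.15))] = 1.027 × ln(2.855) = 1.077 d.
D_c = (0.326/1.30) × 15.15 × e^(−0.326×1.077) = 0.2508 × 15.15 × 0.7039 = 2.674 mg/L.
Minimum DO = 11.0 − 2.674 = 8.326 mg/L.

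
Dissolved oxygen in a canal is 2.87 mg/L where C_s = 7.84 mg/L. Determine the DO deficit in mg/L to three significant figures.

D ≈ 4.97 mg/L

D = C_s − C = 7.84 − 2.87 = 4.97 mg/L.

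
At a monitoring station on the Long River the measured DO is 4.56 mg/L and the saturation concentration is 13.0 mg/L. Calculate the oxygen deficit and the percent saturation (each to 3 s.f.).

D ≈ 8.44 mg/L; 35.1 % saturation

D = C_s − C = 13.0 − 4.56 = 8.44 mg/L.
% saturation = 4.56/13.0 × 100 = 35.1 %.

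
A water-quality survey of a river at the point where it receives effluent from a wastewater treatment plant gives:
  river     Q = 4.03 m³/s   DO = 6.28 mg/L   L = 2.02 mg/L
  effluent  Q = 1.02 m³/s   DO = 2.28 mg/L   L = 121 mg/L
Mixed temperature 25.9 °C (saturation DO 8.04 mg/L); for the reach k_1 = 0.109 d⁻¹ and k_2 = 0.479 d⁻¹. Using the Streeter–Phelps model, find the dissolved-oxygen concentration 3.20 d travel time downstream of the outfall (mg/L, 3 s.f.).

DO ≈ 3.73 mg/L

Mixed DO = (4.03×6.28 + 1.02×2.28)/(4.03+1.02) = 27.63/5.050 = 5.472 mg/L.
Mixed L₀ = (4.03×2.02 + 1.02×121)/(5.050) = 131.6/5.050 = 26.05 mg/L.
Initial deficit D₀ = C_s − DO₀ = 8.04 − 5.472 = 2.568 mg/L.
D(3.20) = [0.109×26.05/(0.479−0.109)](e^(−0.109×3.20) − e^(−0.479×3.20)) + 2.568 e^(−0.479×3.20)
= 7.675 × (0.7055 − 0.2159) + 2.568 × 0.2159 = 4.312 mg/L.
DO = 8.04 − 4.312 = 3.728 mg/L.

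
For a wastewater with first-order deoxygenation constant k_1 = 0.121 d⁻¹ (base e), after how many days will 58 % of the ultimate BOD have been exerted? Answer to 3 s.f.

t ≈ 7.17 d

y/L₀ = 1 − e^(−k_1 t) = 0.58 ⇒ e^(−k_1 t) = 0.420
t = −ln(0.420) / 0.121 = 0.8675 / 0.121 = 7.169 d.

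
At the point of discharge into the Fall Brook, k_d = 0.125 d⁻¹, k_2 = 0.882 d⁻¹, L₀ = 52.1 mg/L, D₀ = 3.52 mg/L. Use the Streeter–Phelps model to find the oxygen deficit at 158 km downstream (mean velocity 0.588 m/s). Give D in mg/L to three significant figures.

Travel time t = x/v = 158 km / (0.588 m/s) = 158000 m / 0.588 m/s = 268700 s = 3.110 d.
k_d L₀/(k_2−k_d) = 0.125×52.1/(0.882−0.125) = 6.513/0.7570 = 8.603 mg/L.
e^(−k_d t) = e^(−0.125×3.110) = 0.6779; e^(−k_2 t) = e^(−0.882×3.110) = 0.06437.
D = 8.603 × (0.6779 − 0.06437) + 3.52 × 0.06437 = 5.278 + 0.2266 = 5.505 mg/L.

D ≈ 5.50 mg/L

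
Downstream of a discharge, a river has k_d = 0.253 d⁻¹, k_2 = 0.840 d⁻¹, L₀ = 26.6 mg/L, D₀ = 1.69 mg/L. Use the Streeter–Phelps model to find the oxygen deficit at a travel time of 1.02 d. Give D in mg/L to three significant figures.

D ≈ 4.71 mg/L

k_d L₀/(k_2−k_d) = 0.253×26.6/(0.840−0.253) = 6.730/0.5870 = 11.46 mg/L.
e^(−k_d t) = e^(−0.253×1.020) = 0.7725; e^(−k_2 t) = e^(−0.840×1.020) = 0.4245.
D = 11.46 × (0.7725 − 0.4245) + 1.69 × 0.4245 = 3.990 + 0.7174 = 4.708 mg/L.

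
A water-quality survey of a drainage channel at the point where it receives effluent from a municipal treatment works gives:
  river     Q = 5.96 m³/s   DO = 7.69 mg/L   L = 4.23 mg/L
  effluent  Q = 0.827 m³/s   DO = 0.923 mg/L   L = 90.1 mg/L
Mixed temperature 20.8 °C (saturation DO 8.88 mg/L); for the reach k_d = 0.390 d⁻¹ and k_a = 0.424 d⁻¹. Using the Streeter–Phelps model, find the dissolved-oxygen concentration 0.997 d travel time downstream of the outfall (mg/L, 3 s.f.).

Mixed DO = (5.96×7.69 + 0.827×0.923)/(5.96+0.827) = 46.60/6.787 = 6.865 mg/L.
Mixed L₀ = (5.96×4.23 + 0.827×90.1)/(6.787) = 99.72/6.787 = 14.69 mg/L.
Initial deficit D₀ = C_s − DO₀ = 8.88 − 6.865 = 2.015 mg/L.
D(0.997) = [0.390×14.69/(0.424−0.390)](e^(−0.390×0.997) − e^(−0.424×0.997)) + 2.015 e^(−0.424×0.997)
= 168.5 × (0.6778 − 0.6553) + 2.015 × 0.6553 = 5.128 mg/L.
DO = 8.88 − 5.128 = 3.752 mg/L.

DO ≈ 3.75 mg/L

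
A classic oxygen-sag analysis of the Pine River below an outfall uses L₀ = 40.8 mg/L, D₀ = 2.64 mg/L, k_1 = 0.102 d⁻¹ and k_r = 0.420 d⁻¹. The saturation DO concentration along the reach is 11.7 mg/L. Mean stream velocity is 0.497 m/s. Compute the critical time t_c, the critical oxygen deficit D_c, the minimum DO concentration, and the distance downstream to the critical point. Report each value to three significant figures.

t_c ≈ 3.74 d; D_c ≈ 6.76 mg/L; min DO ≈ 4.94 mg/L; x_c ≈ 161 km

t_c = [1/(k_r−k_1)] ln[(k_r/k_1)(1 − D₀(k_r−k_1)/(k_1 L₀))]
= [1/(0.420−0.102)] ln[(0.420/0.102)(1 − 2.64×0.3180/(0.102×40.8))]
= (1/0.3180) ln[4.118 × 0.7983] = 3.145 × ln(3.287) = 3.145 × 1.190 = 3.742 d.
D_c = (k_1/k_r) L₀ e^(−k_1 t_c) = (0.102/0.420) × 40.8 × e^(−0.102×3.742) = 0.2429 × 40.8 × 0.6827 = 6.765 mg/L.
Minimum DO = C_s − D_c = 11.7 − 6.765 = 4.935 mg/L.
x_c = v t_c = 0.497 m/s × 3.742 d × 86400 s/d = 160700 m ≈ 161 km.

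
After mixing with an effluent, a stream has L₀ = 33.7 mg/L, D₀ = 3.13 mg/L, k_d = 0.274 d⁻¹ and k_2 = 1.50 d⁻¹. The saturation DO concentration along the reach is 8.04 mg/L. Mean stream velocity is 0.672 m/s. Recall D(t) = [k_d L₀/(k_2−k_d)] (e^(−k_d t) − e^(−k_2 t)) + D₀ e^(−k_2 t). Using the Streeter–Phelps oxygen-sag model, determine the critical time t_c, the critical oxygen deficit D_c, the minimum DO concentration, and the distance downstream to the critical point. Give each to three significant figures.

With k_2/k_d = 5.474 and 1 − D₀(k_2−k_d)/(k_d L₀) = 0.5844,
t_c = ln(5.474 × 0.5844) / (1.50 − 0.274) = ln(3.199) / 1.226 = 1.163/1.226 = 0.9486 d.
D_c = (k_d/k_2) L₀ e^(−k_d t_c) = (0.274/1.50) × 33.7 × e^(−0.274×0.9486) = 0.1827 × 33.7 × 0.7711 = 4.747 mg/L.
Minimum DO = C_s − D_c = 8.04 − 4.747 = 3.293 mg/L.
x_c = v t_c = 0.672 m/s × 0.9486 d × 86400 s/d = 55080 m ≈ 55.1 km.

t_c ≈ 0.949 d; D_c ≈ 4.75 mg/L; min DO ≈ 3.29 mg/L; x_c ≈ 55.1 km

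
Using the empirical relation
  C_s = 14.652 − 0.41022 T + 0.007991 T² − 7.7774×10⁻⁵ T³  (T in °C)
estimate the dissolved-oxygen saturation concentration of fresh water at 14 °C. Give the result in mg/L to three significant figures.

C_s = 14.652 − 0.41022×14 + 0.007991×14² − 7.7774×10⁻⁵×14³ = 10.26 mg/L.

C_s ≈ 10.3 mg/L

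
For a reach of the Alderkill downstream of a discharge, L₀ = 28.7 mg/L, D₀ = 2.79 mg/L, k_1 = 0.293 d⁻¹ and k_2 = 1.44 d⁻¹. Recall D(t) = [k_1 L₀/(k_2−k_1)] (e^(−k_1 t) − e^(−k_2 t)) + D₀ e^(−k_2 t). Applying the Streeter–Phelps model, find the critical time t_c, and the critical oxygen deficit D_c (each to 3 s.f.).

t_c ≈ 0.971 d; D_c ≈ 4.39 mg/L

t_c = [1/(k_2−k_1)] ln[(k_2/k_1)(1 − D₀(k_2−k_1)/(k_1 L₀))]
= [1/(1.44−0.293)] ln[(1.44/0.293)(1 − 2.79×1.147/(0.293×28.7))]
= (1/1.147) ln[4.915 × 0.6194] = 0.8718 × ln(3.044) = 0.8718 × 1.113 = 0.9706 d.
D_c = (k_1/k_2) L₀ e^(−k_1 t_c) = (0.293/1.44) × 28.7 × e^(−0.293×0.9706) = 0.2035 × 28.7 × 0.7525 = 4.394 mg/L.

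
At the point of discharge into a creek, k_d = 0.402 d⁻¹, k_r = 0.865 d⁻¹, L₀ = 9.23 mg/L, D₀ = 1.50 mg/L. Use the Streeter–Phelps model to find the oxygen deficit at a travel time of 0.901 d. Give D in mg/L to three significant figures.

D ≈ 2.59 mg/L

k_d L₀/(k_r−k_d) = 0.402×9.23/(0.865−0.402) = 3.710/0.4630 = 8.014 mg/L.
e^(−k_d t) = e^(−0.402×0.9010) = 0.6961; e^(−k_r t) = e^(−0.865×0.9010) = 0.4587.
D = 8.014 × (0.6961 − 0.4587) + 1.50 × 0.4587 = 1.903 + 0.6880 = 2.591 mg/L.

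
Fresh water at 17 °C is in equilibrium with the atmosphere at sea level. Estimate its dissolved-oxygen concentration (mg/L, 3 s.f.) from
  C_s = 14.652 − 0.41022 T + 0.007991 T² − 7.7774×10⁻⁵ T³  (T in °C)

C_s ≈ 9.61 mg/L

C_s = 14.652 − 0.41022×17 + 0.007991×17² − 7.7774×10⁻⁵×17³ = 9.606 mg/L.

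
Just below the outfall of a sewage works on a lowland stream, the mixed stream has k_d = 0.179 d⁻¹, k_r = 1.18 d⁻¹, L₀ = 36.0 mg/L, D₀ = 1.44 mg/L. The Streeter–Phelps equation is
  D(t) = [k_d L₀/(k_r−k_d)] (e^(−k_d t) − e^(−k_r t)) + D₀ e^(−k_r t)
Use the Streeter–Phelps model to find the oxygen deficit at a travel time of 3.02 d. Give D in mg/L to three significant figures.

k_d L₀/(k_r−k_d) = 0.179×36.0/(1.18−0.179) = 6.444/1.001 = 6.438 mg/L.
e^(−k_d t) = e^(−0.179×3.020) = 0.5824; e^(−k_r t) = e^(−1.18×3.020) = 0.02834.
D = 6.438 × (0.5824 − 0.02834) + 1.44 × 0.02834 = 3.567 + 0.04080 = 3.608 mg/L.

D ≈ 3.61 mg/L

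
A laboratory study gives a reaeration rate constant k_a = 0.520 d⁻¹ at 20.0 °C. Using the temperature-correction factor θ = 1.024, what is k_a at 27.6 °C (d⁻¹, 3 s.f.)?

k_a ≈ 0.623 d⁻¹

k_a(T₂) = k_a(T₁) · θ^(T₂−T₁) = 0.520 × 1.024^(27.6−20.0)
= 0.520 × 1.024^7.60 = 0.520 × 1.198 = 0.6227 d⁻¹.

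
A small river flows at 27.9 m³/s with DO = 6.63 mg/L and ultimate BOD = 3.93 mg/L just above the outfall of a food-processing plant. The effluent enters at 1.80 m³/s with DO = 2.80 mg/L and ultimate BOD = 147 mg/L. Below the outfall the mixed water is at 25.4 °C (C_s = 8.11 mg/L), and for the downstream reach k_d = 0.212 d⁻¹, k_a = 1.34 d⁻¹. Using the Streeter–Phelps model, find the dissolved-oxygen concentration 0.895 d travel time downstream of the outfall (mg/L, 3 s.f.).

DO ≈ 6.35 mg/L

Mixed DO = (27.9×6.63 + 1.80×2.80)/(27.9+1.80) = 190.0/29.70 = 6.398 mg/L.
Mixed L₀ = (27.9×3.93 + 1.80×147)/(29.70) = 374.2/29.70 = 12.60 mg/L.
Initial deficit D₀ = C_s − DO₀ = 8.11 − 6.398 = 1.712 mg/L.
D(0.895) = [0.212×12.60/(1.34−0.212)](e^(−0.212×0.895) − e^(−1.34×0.895)) + 1.712 e^(−1.34×0.895)
= 2.368 × (0.8272 − 0.3014) + 1.712 × 0.3014 = 1.761 mg/L.
DO = 8.11 − 1.761 = 6.349 mg/L.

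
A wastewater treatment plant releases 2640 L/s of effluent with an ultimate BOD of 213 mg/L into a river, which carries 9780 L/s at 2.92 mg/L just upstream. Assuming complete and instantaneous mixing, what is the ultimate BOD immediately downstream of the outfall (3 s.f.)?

Flow-weighted mixing: C = (Q_r C_r + Q_w C_w)/(Q_r + Q_w)
= (9780×2.92 + 2640×213)/(9780 + 2640) = 590900/12420 = 47.57 mg/L.

47.6 mg/L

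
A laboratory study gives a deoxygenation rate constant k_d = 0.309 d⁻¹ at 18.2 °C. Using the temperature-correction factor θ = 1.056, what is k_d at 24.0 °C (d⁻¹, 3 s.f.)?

k_d(T₂) = k_d(T₁) · θ^(T₂−T₁) = 0.309 × 1.056^(24.0−18.2)
= 0.309 × 1.056^5.80 = 0.309 × 1.372 = 0.4238 d⁻¹.

k_d ≈ 0.424 d⁻¹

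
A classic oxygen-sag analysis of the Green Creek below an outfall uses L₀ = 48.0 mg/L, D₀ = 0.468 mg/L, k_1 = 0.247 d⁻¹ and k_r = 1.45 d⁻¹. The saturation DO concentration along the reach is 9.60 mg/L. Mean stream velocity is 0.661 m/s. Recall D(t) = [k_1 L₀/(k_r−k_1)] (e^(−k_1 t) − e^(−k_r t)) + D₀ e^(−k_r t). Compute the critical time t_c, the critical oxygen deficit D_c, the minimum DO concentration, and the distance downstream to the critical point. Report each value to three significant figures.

t_c = [1/(k_r−k_1)] ln[(k_r/k_1)(1 − D₀(k_r−k_1)/(k_1 L₀))]
= [1/(1.45−0.247)] ln[(1.45/0.247)(1 − 0.468×1.203/(0.247×48.0))]
= (1/1.203) ln[5.870 × 0.9525] = 0.8313 × ln(5.592) = 0.8313 × 1.721 = 1.431 d.
D_c = (k_1/k_r) L₀ e^(−k_1 t_c) = (0.247/1.45) × 48.0 × e^(−0.247×1.431) = 0.1703 × 48.0 × 0.7023 = 5.742 mg/L.
Minimum DO = C_s − D_c = 9.60 − 5.742 = 3.858 mg/L.
x_c = v t_c = 0.661 m/s × 1.431 d × 86400 s/d = 81710 m ≈ 81.7 km.

t_c ≈ 1.43 d; D_c ≈ 5.74 mg/L; min DO ≈ 3.86 mg/L; x_c ≈ 81.7 km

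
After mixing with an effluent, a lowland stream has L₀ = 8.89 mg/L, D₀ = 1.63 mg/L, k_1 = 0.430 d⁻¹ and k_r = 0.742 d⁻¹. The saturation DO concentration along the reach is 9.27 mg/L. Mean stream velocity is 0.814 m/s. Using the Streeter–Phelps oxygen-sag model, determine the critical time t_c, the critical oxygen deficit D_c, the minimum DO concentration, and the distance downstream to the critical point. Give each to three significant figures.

t_c = [1/(k_r−k_1)] ln[(k_r/k_1)(1 − D₀(k_r−k_1)/(k_1 L₀))]
= [1/(0.742−0.430)] ln[(0.742/0.430)(1 − 1.63×0.3120/(0.430×8.89))]
= (1/0.3120) ln[1.726 × 0.8670] = 3.205 × ln(1.496) = 3.205 × 0.4028 = 1.291 d.
D_c = (k_1/k_r) L₀ e^(−k_1 t_c) = (0.430/0.742) × 8.89 × e^(−0.430×1.291) = 0.5795 × 8.89 × 0.5740 = 2.957 mg/L.
Minimum DO = C_s − D_c = 9.27 − 2.957 = 6.313 mg/L.
x_c = v t_c = 0.814 m/s × 1.291 d × 86400 s/d = 90800 m ≈ 90.8 km.

t_c ≈ 1.29 d; D_c ≈ 2.96 mg/L; min DO ≈ 6.31 mg/L; x_c ≈ 90.8 km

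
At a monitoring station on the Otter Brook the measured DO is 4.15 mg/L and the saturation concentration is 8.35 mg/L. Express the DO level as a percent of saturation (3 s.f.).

% saturation = C/C_s × 100 = 4.15/8.35 × 100 = 49.7 %.

49.7 % saturation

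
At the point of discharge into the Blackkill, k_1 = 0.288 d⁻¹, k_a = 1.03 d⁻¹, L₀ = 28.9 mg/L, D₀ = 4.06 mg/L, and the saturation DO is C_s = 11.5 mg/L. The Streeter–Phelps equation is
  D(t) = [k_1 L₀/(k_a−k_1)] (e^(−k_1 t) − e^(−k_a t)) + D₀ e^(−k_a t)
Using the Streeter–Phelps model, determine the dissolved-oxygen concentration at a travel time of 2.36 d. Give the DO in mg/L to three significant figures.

k_1 L₀/(k_a−k_1) = 0.288×28.9/(1.03−0.288) = 8.323/0.7420 = 11.22 mg/L.
e^(−k_1 t) = e^(−0.288×2.360) = 0.5068; e^(−k_a t) = e^(−1.03×2.360) = 0.08797.
D = 11.22 × (0.5068 − 0.08797) + 4.06 × 0.08797 = 4.698 + 0.3571 = 5.055 mg/L.
DO = C_s − D = 11.5 − 5.055 = 6.445 mg/L.

DO ≈ 6.44 mg/L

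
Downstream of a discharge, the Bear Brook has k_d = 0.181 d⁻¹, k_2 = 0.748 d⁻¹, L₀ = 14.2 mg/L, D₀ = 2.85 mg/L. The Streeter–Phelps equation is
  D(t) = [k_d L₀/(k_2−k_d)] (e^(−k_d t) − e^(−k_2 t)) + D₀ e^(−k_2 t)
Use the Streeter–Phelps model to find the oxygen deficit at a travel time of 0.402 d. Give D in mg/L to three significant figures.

D ≈ 2.97 mg/L

k_d L₀/(k_2−k_d) = 0.181×14.2/(0.748−0.181) = 2.570/0.5670 = 4.533 mg/L.
e^(−k_d t) = e^(−0.181×0.4020) = 0.9298; e^(−k_2 t) = e^(−0.748×0.4020) = 0.7403.
D = 4.533 × (0.9298 − 0.7403) + 2.85 × 0.7403 = 0.8591 + 2.110 = 2.969 mg/L.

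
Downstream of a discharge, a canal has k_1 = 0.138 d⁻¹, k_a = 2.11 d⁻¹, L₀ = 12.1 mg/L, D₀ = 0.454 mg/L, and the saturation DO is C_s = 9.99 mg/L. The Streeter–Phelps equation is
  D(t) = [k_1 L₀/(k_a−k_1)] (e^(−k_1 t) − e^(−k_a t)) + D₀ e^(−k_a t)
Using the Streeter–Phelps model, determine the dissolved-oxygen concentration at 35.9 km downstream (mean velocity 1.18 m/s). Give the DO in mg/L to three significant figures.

Travel time t = x/v = 35.9 km / (1.18 m/s) = 35900 m / 1.18 m/s = 30420 s = 0.3521 d.
k_1 L₀/(k_a−k_1) = 0.138×12.1/(2.11−0.138) = 1.670/1.972 = 0.8468 mg/L.
e^(−k_1 t) = e^(−0.138×0.3521) = 0.9526; e^(−k_a t) = e^(−2.11×0.3521) = 0.4757.
D = 0.8468 × (0.9526 − 0.4757) + 0.454 × 0.4757 = 0.4038 + 0.2160 = 0.6198 mg/L.
DO = C_s − D = 9.99 − 0.6198 = 9.370 mg/L.

DO ≈ 9.37 mg/L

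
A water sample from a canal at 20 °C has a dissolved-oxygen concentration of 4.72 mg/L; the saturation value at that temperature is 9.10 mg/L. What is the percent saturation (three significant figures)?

% saturation = C/C_s × 100 = 4.72/9.10 × 100 = 51.9 %.

51.9 % saturation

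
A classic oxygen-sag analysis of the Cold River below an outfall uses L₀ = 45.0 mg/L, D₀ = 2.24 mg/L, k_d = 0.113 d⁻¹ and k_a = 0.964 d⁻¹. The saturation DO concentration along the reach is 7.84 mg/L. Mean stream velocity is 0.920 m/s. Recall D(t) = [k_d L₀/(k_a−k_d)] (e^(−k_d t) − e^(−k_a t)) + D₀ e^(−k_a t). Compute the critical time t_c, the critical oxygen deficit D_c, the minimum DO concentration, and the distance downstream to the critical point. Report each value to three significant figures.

With k_a/k_d = 8.531 and 1 − D₀(k_a−k_d)/(k_d L₀) = 0.6251,
t_c = ln(8.531 × 0.6251) / (0.964 − 0.113) = ln(5.333) / 0.8510 = 1.674/0.8510 = 1.967 d.
D_c = (k_d/k_a) L₀ e^(−k_d t_c) = (0.113/0.964) × 45.0 × e^(−0.113×1.967) = 0.1172 × 45.0 × 0.8007 = 4.224 mg/L.
Minimum DO = C_s − D_c = 7.84 − 4.224 = 3.616 mg/L.
x_c = v t_c = 0.920 m/s × 1.967 d × 86400 s/d = 156400 m ≈ 156 km.

t_c ≈ 1.97 d; D_c ≈ 4.22 mg/L; min DO ≈ 3.62 mg/L; x_c ≈ 156 km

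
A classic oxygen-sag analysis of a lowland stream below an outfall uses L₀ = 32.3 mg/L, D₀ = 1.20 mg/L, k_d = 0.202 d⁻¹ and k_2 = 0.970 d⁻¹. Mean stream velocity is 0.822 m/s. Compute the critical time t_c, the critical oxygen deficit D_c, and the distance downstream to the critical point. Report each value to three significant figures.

t_c ≈ 1.84 d; D_c ≈ 4.63 mg/L; x_c ≈ 131 km

With k_2/k_d = 4.802 and 1 − D₀(k_2−k_d)/(k_d L₀) = 0.8587,
t_c = ln(4.802 × 0.8587) / (0.970 − 0.202) = ln(4.124) / 0.7680 = 1.417/0.7680 = 1.845 d.
L(t_c) = L₀ e^(−k_d t_c) = 32.3 × 0.6889 = 22.25 mg/L, and at the critical point k_2 D_c = k_d L, so D_c = (0.202/0.970) × 22.25 = 4.634 mg/L.
x_c = v t_c = 0.822 m/s × 1.845 d × 86400 s/d = 131000 m ≈ 131 km.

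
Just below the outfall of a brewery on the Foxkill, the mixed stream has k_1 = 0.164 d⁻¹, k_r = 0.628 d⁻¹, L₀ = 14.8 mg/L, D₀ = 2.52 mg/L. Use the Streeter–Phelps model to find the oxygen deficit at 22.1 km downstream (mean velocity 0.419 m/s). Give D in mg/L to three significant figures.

Travel time t = x/v = 22.1 km / (0.419 m/s) = 22100 m / 0.419 m/s = 52740 s = 0.6105 d.
k_1 L₀/(k_r−k_1) = 0.164×14.8/(0.628−0.164) = 2.427/0.4640 = 5.231 mg/L.
e^(−k_1 t) = e^(−0.164×0.6105) = 0.9047; e^(−k_r t) = e^(−0.628×0.6105) = 0.6816.
D = 5.231 × (0.9047 − 0.6816) + 2.52 × 0.6816 = 1.167 + 1.718 = 2.885 mg/L.

D ≈ 2.88 mg/L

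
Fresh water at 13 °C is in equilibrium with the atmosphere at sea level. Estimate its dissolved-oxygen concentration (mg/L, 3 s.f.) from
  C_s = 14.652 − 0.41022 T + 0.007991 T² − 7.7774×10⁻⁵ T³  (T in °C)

C_s = 14.652 − 0.41022×13 + 0.007991×13² − 7.7774×10⁻⁵×13³ = 10.50 mg/L.

C_s ≈ 10.5 mg/L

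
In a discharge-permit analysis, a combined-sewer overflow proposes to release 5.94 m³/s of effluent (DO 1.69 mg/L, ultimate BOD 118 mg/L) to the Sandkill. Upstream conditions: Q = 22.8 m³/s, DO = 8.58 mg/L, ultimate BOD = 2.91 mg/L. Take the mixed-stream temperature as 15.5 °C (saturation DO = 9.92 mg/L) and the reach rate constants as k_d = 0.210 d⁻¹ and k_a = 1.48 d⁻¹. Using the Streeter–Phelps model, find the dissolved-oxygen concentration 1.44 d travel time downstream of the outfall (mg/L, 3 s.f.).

Mixed DO = (22.8×8.58 + 5.94×1.69)/(22.8+5.94) = 205.7/28.74 = 7.156 mg/L.
Mixed L₀ = (22.8×2.91 + 5.94×118)/(28.74) = 767.3/28.74 = 26.70 mg/L.
Initial deficit D₀ = C_s − DO₀ = 9.92 − 7.156 = 2.764 mg/L.
D(1.44) = [0.210×26.70/(1.48−0.210)](e^(−0.210×1.44) − e^(−1.48×1.44)) + 2.764 e^(−1.48×1.44)
= 4.414 × (0.7390 − 0.1187) + 2.764 × 0.1187 = 3.067 mg/L.
DO = 9.92 − 3.067 = 6.853 mg/L.

DO ≈ 6.85 mg/L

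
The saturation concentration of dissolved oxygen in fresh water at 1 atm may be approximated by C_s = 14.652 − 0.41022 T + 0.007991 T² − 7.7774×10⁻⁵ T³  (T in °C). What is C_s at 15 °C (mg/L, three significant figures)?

C_s = 14.652 − 0.41022×15 + 0.007991×15² − 7.7774×10⁻⁵×15³ = 10.03 mg/L.

C_s ≈ 10.0 mg/L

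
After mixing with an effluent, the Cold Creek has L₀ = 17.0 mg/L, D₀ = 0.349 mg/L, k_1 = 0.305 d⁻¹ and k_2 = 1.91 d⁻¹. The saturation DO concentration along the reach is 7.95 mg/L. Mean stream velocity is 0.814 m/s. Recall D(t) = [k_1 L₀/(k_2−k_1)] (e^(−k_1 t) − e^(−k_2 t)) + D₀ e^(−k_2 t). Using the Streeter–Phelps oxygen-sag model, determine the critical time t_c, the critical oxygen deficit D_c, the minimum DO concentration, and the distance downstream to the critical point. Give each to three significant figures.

With k_2/k_1 = 6.262 and 1 − D₀(k_2−k_1)/(k_1 L₀) = 0.8920,
t_c = ln(6.262 × 0.8920) / (1.91 − 0.305) = ln(5.586) / 1.605 = 1.720/1.605 = 1.072 d.
L(t_c) = L₀ e^(−k_1 t_c) = 17.0 × 0.7212 = 12.26 mg/L, and at the critical point k_2 D_c = k_1 L, so D_c = (0.305/1.91) × 12.26 = 1.958 mg/L.
Minimum DO = C_s − D_c = 7.95 − 1.958 = 5.992 mg/L.
x_c = v t_c = 0.814 m/s × 1.072 d × 86400 s/d = 75380 m ≈ 75.4 km.

t_c ≈ 1.07 d; D_c ≈ 1.96 mg/L; min DO ≈ 5.99 mg/L; x_c ≈ 75.4 km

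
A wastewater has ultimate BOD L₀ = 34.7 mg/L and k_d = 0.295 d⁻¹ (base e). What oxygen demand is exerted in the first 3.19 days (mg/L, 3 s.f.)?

y ≈ 21.2 mg/L

y_t = L₀(1 − e^(−k_d t)) = 34.7 × (1 − e^(−0.295×3.19))
= 34.7 × (1 − 0.3902) = 34.7 × 0.6098 = 21.16 mg/L.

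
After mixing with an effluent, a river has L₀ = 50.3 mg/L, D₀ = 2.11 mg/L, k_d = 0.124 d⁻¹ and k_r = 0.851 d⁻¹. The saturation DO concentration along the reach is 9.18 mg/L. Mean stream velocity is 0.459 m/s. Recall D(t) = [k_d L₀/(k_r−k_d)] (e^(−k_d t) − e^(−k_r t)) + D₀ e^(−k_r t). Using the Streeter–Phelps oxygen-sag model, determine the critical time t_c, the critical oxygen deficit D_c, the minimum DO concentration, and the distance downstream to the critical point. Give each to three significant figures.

At the critical point dD/dt = 0, so k_d L₀ e^(−k_d t) = k_r D. Substituting D(t) from the Streeter–Phelps equation and solving for t gives
t_c = ln[(k_r/k_d)(1 − D₀(k_r−k_d)/(k_d L₀))] / (k_r−k_d).
Here k_r−k_d = 0.7270 d⁻¹ and 1 − D₀(k_r−k_d)/(k_d L₀) = 1 − 2.11×0.7270/(0.124×50.3) = 0.7541, so
t_c = ln(6.863 × 0.7541) / 0.7270 = 1.644 / 0.7270 = 2.261 d.
D_c = (k_d/k_r) L₀ e^(−k_d t_c) = (0.124/0.851) × 50.3 × e^(−0.124×2.261) = 0.1457 × 50.3 × 0.7555 = 5.537 mg/L.
Minimum DO = C_s − D_c = 9.18 − 5.537 = 3.643 mg/L.
x_c = v t_c = 0.459 m/s × 2.261 d × 86400 s/d = 89670 m ≈ 89.7 km.

t_c ≈ 2.26 d; D_c ≈ 5.54 mg/L; min DO ≈ 3.64 mg/L; x_c ≈ 89.7 km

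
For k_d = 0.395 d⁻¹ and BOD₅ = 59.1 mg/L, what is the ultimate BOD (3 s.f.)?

BOD₅ = L₀(1 − e^(−5k_d)) ⇒ L₀ = BOD₅ / (1 − e^(−5×0.395))
= 59.1 / (1 − 0.1388) = 59.1 / 0.8612 = 68.62 mg/L.

L₀ ≈ 68.6 mg/L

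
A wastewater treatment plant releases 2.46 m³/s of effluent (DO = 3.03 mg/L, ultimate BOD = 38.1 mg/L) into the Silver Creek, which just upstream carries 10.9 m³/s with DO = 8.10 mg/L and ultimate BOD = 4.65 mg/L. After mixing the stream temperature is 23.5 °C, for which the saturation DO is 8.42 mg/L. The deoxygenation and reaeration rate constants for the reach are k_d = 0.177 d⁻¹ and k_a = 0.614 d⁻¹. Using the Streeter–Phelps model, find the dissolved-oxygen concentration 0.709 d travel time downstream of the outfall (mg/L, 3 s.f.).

Mixed DO = (10.9×8.10 + 2.46×3.03)/(10.9+2.46) = 95.74/13.36 = 7.166 mg/L.
Mixed L₀ = (10.9×4.65 + 2.46×38.1)/(13.36) = 144.4/13.36 = 10.81 mg/L.
Initial deficit D₀ = C_s − DO₀ = 8.42 − 7.166 = 1.254 mg/L.
D(0.709) = [0.177×10.81/(0.614−0.177)](e^(−0.177×0.709) − e^(−0.614×0.709)) + 1.254 e^(−0.614×0.709)
= 4.378 × (0.8821 − 0.6471) + 1.254 × 0.6471 = 1.840 mg/L.
DO = 8.42 − 1.840 = 6.580 mg/L.

DO ≈ 6.58 mg/L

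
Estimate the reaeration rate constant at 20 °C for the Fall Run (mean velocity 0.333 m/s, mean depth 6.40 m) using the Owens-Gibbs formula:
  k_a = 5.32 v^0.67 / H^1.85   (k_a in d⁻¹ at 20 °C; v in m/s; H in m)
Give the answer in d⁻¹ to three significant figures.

k_a = 5.32 × 0.333^0.67 / 6.40^1.85 = 5.32 × 0.4787 / 31.01 = 0.08213 d⁻¹.

k_a ≈ 0.0821 d⁻¹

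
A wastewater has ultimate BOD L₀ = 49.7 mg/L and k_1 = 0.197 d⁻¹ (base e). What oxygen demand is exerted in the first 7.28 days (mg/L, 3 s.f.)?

y_t = L₀(1 − e^(−k_1 t)) = 49.7 × (1 − e^(−0.197×7.28))
= 49.7 × (1 − 0.2383) = 49.7 × 0.7617 = 37.86 mg/L.

y ≈ 37.9 mg/L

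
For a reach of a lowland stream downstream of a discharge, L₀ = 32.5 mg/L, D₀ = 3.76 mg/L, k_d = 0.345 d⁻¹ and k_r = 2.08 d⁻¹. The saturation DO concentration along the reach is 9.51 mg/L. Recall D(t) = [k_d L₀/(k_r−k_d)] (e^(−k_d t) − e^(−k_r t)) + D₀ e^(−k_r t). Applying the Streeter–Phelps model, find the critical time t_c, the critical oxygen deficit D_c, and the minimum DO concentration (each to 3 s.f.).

t_c ≈ 0.533 d; D_c ≈ 4.49 mg/L; min DO ≈ 5.02 mg/L

t_c = [1/(k_r−k_d)] ln[(k_r/k_d)(1 − D₀(k_r−k_d)/(k_d L₀))]
= [1/(2.08−0.345)] ln[(2.08/0.345)(1 − 3.76×1.735/(0.345×32.5))]
= (1/1.735) ln[6.029 × 0.4182] = 0.5764 × ln(2.521) = 0.5764 × 0.9247 = 0.5330 d.
D_c = (k_d/k_r) L₀ e^(−k_d t_c) = (0.345/2.08) × 32.5 × e^(−0.345×0.5330) = 0.1659 × 32.5 × 0.8320 = 4.485 mg/L.
Minimum DO = C_s − D_c = 9.51 − 4.485 = 5.025 mg/L.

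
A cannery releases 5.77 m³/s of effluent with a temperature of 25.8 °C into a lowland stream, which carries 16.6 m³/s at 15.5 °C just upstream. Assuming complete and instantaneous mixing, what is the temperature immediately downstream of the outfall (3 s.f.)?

18.2 °C

Flow-weighted mixing: C = (Q_r C_r + Q_w C_w)/(Q_r + Q_w)
= (16.6×15.5 + 5.77×25.8)/(16.6 + 5.77) = 406.2/22.37 = 18.16 °C.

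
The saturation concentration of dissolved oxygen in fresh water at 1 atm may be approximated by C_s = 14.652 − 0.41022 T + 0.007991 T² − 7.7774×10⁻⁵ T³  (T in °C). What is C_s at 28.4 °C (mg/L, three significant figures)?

C_s ≈ 7.67 mg/L

C_s = 14.652 − 0.41022×28.4 + 0.007991×28.4² − 7.7774×10⁻⁵×28.4³ = 7.665 mg/L.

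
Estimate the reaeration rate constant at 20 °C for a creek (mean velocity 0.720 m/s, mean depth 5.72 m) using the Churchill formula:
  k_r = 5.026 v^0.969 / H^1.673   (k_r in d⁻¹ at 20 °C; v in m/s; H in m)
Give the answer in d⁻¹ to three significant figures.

k_r = 5.026 × 0.720^0.969 / 5.72^1.673 = 5.026 × 0.7274 / 18.50 = 0.1976 d⁻¹.

k_r ≈ 0.198 d⁻¹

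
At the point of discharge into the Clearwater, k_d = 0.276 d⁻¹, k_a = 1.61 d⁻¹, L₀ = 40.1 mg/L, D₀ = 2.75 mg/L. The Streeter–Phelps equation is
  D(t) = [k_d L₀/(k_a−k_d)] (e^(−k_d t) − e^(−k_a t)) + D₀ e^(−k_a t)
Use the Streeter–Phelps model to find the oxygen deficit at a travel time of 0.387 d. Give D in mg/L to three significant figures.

D ≈ 4.48 mg/L

k_d L₀/(k_a−k_d) = 0.276×40.1/(1.61−0.276) = 11.07/1.334 = 8.297 mg/L.
e^(−k_d t) = e^(−0.276×0.3870) = 0.8987; e^(−k_a t) = e^(−1.61×0.3870) = 0.5363.
D = 8.297 × (0.8987 − 0.5363) + 2.75 × 0.5363 = 3.007 + 1.475 = 4.481 mg/L.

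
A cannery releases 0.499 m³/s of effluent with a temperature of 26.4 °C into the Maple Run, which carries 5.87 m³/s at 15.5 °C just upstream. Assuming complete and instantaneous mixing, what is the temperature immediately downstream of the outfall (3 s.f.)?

16.4 °C

Flow-weighted mixing: C = (Q_r C_r + Q_w C_w)/(Q_r + Q_w)
= (5.87×15.5 + 0.499×26.4)/(5.87 + 0.499) = 104.2/6.369 = 16.35 °C.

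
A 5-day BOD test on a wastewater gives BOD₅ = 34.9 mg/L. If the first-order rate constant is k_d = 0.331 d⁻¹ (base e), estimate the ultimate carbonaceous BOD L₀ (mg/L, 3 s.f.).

BOD₅ = L₀(1 − e^(−5k_d)) ⇒ L₀ = BOD₅ / (1 − e^(−5×0.331))
= 34.9 / (1 − 0.1911) = 34.9 / 0.8089 = 43.14 mg/L.

L₀ ≈ 43.1 mg/L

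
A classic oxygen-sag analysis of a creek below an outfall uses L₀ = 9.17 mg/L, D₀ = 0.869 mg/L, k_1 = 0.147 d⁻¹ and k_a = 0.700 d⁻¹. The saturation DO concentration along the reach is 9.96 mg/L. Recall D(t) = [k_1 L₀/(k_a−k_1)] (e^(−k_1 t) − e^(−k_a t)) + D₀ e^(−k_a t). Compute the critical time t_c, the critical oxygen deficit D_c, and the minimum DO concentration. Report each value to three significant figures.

t_c = [1/(k_a−k_1)] ln[(k_a/k_1)(1 − D₀(k_a−k_1)/(k_1 L₀))]
= [1/(0.700−0.147)] ln[(0.700/0.147)(1 − 0.869×0.5530/(0.147×9.17))]
= (1/0.5530) ln[4.762 × 0.6435] = 1.808 × ln(3.064) = 1.808 × 1.120 = 2.025 d.
D_c = (k_1/k_a) L₀ e^(−k_1 t_c) = (0.147/0.700) × 9.17 × e^(−0.147×2.025) = 0.2100 × 9.17 × 0.7425 = 1.430 mg/L.
Minimum DO = C_s − D_c = 9.96 − 1.430 = 8.530 mg/L.

t_c ≈ 2.02 d; D_c ≈ 1.43 mg/L; min DO ≈ 8.53 mg/L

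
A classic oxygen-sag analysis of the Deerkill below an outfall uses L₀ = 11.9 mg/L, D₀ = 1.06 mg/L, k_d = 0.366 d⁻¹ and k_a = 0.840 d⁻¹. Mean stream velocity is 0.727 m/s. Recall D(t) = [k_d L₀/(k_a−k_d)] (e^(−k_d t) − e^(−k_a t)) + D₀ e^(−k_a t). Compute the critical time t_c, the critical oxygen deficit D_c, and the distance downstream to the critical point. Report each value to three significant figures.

At the critical point dD/dt = 0, so k_d L₀ e^(−k_d t) = k_a D. Substituting D(t) from the Streeter–Phelps equation and solving for t gives
t_c = ln[(k_a/k_d)(1 − D₀(k_a−k_d)/(k_d L₀))] / (k_a−k_d).
Here k_a−k_d = 0.4740 d⁻¹ and 1 − D₀(k_a−k_d)/(k_d L₀) = 1 − 1.06×0.4740/(0.366×11.9) = 0.8846, so
t_c = ln(2.295 × 0.8846) / 0.4740 = 0.7082 / 0.4740 = 1.494 d.
L(t_c) = L₀ e^(−k_d t_c) = 11.9 × 0.5788 = 6.887 mg/L, and at the critical point k_a D_c = k_d L, so D_c = (0.366/0.840) × 6.887 = 3.001 mg/L.
x_c = v t_c = 0.727 m/s × 1.494 d × 86400 s/d = 93850 m ≈ 93.8 km.

t_c ≈ 1.49 d; D_c ≈ 3.00 mg/L; x_c ≈ 93.8 km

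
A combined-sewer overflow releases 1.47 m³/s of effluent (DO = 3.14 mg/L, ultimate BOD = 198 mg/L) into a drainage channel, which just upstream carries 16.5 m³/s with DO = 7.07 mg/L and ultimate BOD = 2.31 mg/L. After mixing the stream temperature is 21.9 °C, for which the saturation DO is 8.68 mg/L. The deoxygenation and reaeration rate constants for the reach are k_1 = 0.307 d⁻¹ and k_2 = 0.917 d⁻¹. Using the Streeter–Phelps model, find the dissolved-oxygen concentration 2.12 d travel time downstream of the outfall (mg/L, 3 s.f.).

DO ≈ 4.91 mg/L

Mixed DO = (16.5×7.07 + 1.47×3.14)/(16.5+1.47) = 121.3/17.97 = 6.749 mg/L.
Mixed L₀ = (16.5×2.31 + 1.47×198)/(17.97) = 329.2/17.97 = 18.32 mg/L.
Initial deficit D₀ = C_s − DO₀ = 8.68 − 6.749 = 1.931 mg/L.
D(2.12) = [0.307×18.32/(0.917−0.307)](e^(−0.307×2.12) − e^(−0.917×2.12)) + 1.931 e^(−0.917×2.12)
= 9.219 × (0.5216 − 0.1431) + 1.931 × 0.1431 = 3.766 mg/L.
DO = 8.68 − 3.766 = 4.914 mg/L.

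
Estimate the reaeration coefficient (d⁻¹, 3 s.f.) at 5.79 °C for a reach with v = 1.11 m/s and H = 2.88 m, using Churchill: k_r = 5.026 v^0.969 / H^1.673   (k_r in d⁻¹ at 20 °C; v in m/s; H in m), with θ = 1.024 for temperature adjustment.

k_r(20) = 5.026 × 1.11^0.969 / 2.88^1.673 = 5.026 × 1.106 / 5.869 = 0.9475 d⁻¹.
k_r(5.79) = 0.9475 × 1.024^(5.79−20) = 0.9475 × 0.7139 = 0.6764 d⁻¹.

k_r ≈ 0.676 d⁻¹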